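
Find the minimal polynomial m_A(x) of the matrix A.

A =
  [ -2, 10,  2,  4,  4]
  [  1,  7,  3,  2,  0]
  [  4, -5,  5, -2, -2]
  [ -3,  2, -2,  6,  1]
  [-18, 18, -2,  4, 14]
x^3 - 18*x^2 + 108*x - 216

The characteristic polynomial is χ_A(x) = (x - 6)^5, so the eigenvalues are known. The minimal polynomial is
  m_A(x) = Π_λ (x − λ)^{k_λ}
where k_λ is the size of the *largest* Jordan block for λ (equivalently, the smallest k with (A − λI)^k v = 0 for every generalised eigenvector v of λ).

  λ = 6: largest Jordan block has size 3, contributing (x − 6)^3

So m_A(x) = (x - 6)^3 = x^3 - 18*x^2 + 108*x - 216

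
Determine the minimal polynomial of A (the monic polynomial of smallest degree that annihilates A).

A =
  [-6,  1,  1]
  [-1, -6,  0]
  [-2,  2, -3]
x^3 + 15*x^2 + 75*x + 125

The characteristic polynomial is χ_A(x) = (x + 5)^3, so the eigenvalues are known. The minimal polynomial is
  m_A(x) = Π_λ (x − λ)^{k_λ}
where k_λ is the size of the *largest* Jordan block for λ (equivalently, the smallest k with (A − λI)^k v = 0 for every generalised eigenvector v of λ).

  λ = -5: largest Jordan block has size 3, contributing (x + 5)^3

So m_A(x) = (x + 5)^3 = x^3 + 15*x^2 + 75*x + 125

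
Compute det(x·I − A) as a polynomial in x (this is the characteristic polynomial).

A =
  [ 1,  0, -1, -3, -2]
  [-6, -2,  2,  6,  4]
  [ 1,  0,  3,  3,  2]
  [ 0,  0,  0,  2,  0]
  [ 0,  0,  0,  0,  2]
x^5 - 6*x^4 + 8*x^3 + 16*x^2 - 48*x + 32

Expanding det(x·I − A) (e.g. by cofactor expansion or by noting that A is similar to its Jordan form J, which has the same characteristic polynomial as A) gives
  χ_A(x) = x^5 - 6*x^4 + 8*x^3 + 16*x^2 - 48*x + 32
which factors as (x - 2)^4*(x + 2). The eigenvalues (with algebraic multiplicities) are λ = -2 with multiplicity 1, λ = 2 with multiplicity 4.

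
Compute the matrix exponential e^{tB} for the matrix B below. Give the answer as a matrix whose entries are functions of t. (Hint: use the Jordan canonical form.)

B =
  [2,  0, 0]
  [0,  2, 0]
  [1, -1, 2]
e^{tB} =
  [exp(2*t), 0, 0]
  [0, exp(2*t), 0]
  [t*exp(2*t), -t*exp(2*t), exp(2*t)]

Strategy: write B = P · J · P⁻¹ where J is a Jordan canonical form, so e^{tB} = P · e^{tJ} · P⁻¹, and e^{tJ} can be computed block-by-block.

B has Jordan form
J =
  [2, 1, 0]
  [0, 2, 0]
  [0, 0, 2]
(up to reordering of blocks).

Per-block formulas:
  For a 2×2 Jordan block J_2(2): exp(t · J_2(2)) = e^(2t)·(I + t·N), where N is the 2×2 nilpotent shift.
  For a 1×1 block at λ = 2: exp(t · [2]) = [e^(2t)].

After assembling e^{tJ} and conjugating by P, we get:

e^{tB} =
  [exp(2*t), 0, 0]
  [0, exp(2*t), 0]
  [t*exp(2*t), -t*exp(2*t), exp(2*t)]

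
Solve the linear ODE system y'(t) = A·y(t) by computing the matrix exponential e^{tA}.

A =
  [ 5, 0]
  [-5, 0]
e^{tA} =
  [exp(5*t), 0]
  [1 - exp(5*t), 1]

Strategy: write A = P · J · P⁻¹ where J is a Jordan canonical form, so e^{tA} = P · e^{tJ} · P⁻¹, and e^{tJ} can be computed block-by-block.

A has Jordan form
J =
  [0, 0]
  [0, 5]
(up to reordering of blocks).

Per-block formulas:
  For a 1×1 block at λ = 0: exp(t · [0]) = [e^(0t)].
  For a 1×1 block at λ = 5: exp(t · [5]) = [e^(5t)].

After assembling e^{tJ} and conjugating by P, we get:

e^{tA} =
  [exp(5*t), 0]
  [1 - exp(5*t), 1]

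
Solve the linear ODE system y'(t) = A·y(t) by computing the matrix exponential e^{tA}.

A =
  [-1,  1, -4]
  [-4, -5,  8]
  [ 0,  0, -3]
e^{tA} =
  [2*t*exp(-3*t) + exp(-3*t), t*exp(-3*t), -4*t*exp(-3*t)]
  [-4*t*exp(-3*t), -2*t*exp(-3*t) + exp(-3*t), 8*t*exp(-3*t)]
  [0, 0, exp(-3*t)]

Strategy: write A = P · J · P⁻¹ where J is a Jordan canonical form, so e^{tA} = P · e^{tJ} · P⁻¹, and e^{tJ} can be computed block-by-block.

A has Jordan form
J =
  [-3,  1,  0]
  [ 0, -3,  0]
  [ 0,  0, -3]
(up to reordering of blocks).

Per-block formulas:
  For a 1×1 block at λ = -3: exp(t · [-3]) = [e^(-3t)].
  For a 2×2 Jordan block J_2(-3): exp(t · J_2(-3)) = e^(-3t)·(I + t·N), where N is the 2×2 nilpotent shift.

After assembling e^{tJ} and conjugating by P, we get:

e^{tA} =
  [2*t*exp(-3*t) + exp(-3*t), t*exp(-3*t), -4*t*exp(-3*t)]
  [-4*t*exp(-3*t), -2*t*exp(-3*t) + exp(-3*t), 8*t*exp(-3*t)]
  [0, 0, exp(-3*t)]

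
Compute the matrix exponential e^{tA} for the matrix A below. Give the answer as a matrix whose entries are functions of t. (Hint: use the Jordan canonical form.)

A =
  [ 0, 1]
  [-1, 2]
e^{tA} =
  [-t*exp(t) + exp(t), t*exp(t)]
  [-t*exp(t), t*exp(t) + exp(t)]

Strategy: write A = P · J · P⁻¹ where J is a Jordan canonical form, so e^{tA} = P · e^{tJ} · P⁻¹, and e^{tJ} can be computed block-by-block.

A has Jordan form
J =
  [1, 1]
  [0, 1]
(up to reordering of blocks).

Per-block formulas:
  For a 2×2 Jordan block J_2(1): exp(t · J_2(1)) = e^(1t)·(I + t·N), where N is the 2×2 nilpotent shift.

After assembling e^{tJ} and conjugating by P, we get:

e^{tA} =
  [-t*exp(t) + exp(t), t*exp(t)]
  [-t*exp(t), t*exp(t) + exp(t)]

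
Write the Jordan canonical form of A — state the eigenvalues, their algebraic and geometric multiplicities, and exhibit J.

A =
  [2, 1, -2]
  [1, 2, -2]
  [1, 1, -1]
J_2(1) ⊕ J_1(1)

The characteristic polynomial is
  det(x·I − A) = x^3 - 3*x^2 + 3*x - 1 = (x - 1)^3

Eigenvalues and multiplicities (the geometric multiplicity of λ is n − rank(A − λI), which equals the number of Jordan blocks for λ):
  λ = 1: algebraic multiplicity = 3, geometric multiplicity = 2

Determining the block sizes for each eigenvalue:
  λ = 1: 2 blocks summing to 3 forces exactly one block of size 2 and the rest size 1 → block sizes [2, 1]

Assembling the blocks gives a Jordan form
J =
  [1, 1, 0]
  [0, 1, 0]
  [0, 0, 1]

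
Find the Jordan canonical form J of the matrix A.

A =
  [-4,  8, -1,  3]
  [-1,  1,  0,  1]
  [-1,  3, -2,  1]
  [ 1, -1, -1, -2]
J_2(-2) ⊕ J_1(-2) ⊕ J_1(-1)

The characteristic polynomial is
  det(x·I − A) = x^4 + 7*x^3 + 18*x^2 + 20*x + 8 = (x + 1)*(x + 2)^3

Eigenvalues and multiplicities (the geometric multiplicity of λ is n − rank(A − λI), which equals the number of Jordan blocks for λ):
  λ = -2: algebraic multiplicity = 3, geometric multiplicity = 2
  λ = -1: algebraic multiplicity = 1, geometric multiplicity = 1

Determining the block sizes for each eigenvalue:
  λ = -2: 2 blocks summing to 3 forces exactly one block of size 2 and the rest size 1 → block sizes [2, 1]
  λ = -1: one block (gm = 1), so the single block has size am = 1 → block sizes [1]

Assembling the blocks gives a Jordan form
J =
  [-2,  1,  0,  0]
  [ 0, -2,  0,  0]
  [ 0,  0, -2,  0]
  [ 0,  0,  0, -1]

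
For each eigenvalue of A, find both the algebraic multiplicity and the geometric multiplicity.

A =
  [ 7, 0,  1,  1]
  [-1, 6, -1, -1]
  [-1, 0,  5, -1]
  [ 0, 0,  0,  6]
λ = 6: alg = 4, geom = 3

Step 1 — factor the characteristic polynomial to read off the algebraic multiplicities:
  χ_A(x) = (x - 6)^4

Step 2 — compute geometric multiplicities via the rank-nullity identity g(λ) = n − rank(A − λI):
  rank(A − (6)·I) = 1, so dim ker(A − (6)·I) = n − 1 = 3

Summary:
  λ = 6: algebraic multiplicity = 4, geometric multiplicity = 3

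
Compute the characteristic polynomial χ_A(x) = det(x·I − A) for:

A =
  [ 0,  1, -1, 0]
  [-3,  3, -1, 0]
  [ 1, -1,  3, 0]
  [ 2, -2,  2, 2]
x^4 - 8*x^3 + 24*x^2 - 32*x + 16

Expanding det(x·I − A) (e.g. by cofactor expansion or by noting that A is similar to its Jordan form J, which has the same characteristic polynomial as A) gives
  χ_A(x) = x^4 - 8*x^3 + 24*x^2 - 32*x + 16
which factors as (x - 2)^4. The eigenvalues (with algebraic multiplicities) are λ = 2 with multiplicity 4.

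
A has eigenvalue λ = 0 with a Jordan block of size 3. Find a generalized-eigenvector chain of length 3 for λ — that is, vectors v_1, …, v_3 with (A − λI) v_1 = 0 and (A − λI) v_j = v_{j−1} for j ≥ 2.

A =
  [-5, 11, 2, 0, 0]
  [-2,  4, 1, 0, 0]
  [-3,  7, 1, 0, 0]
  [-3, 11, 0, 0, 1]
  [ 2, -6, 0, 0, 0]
A Jordan chain for λ = 0 of length 3:
v_1 = (-3, -1, -2, -5, 2)ᵀ
v_2 = (-5, -2, -3, -3, 2)ᵀ
v_3 = (1, 0, 0, 0, 0)ᵀ

Let N = A − (0)·I. We want v_3 with N^3 v_3 = 0 but N^2 v_3 ≠ 0; then v_{j-1} := N · v_j for j = 3, …, 2.

Pick v_3 = (1, 0, 0, 0, 0)ᵀ.
Then v_2 = N · v_3 = (-5, -2, -3, -3, 2)ᵀ.
Then v_1 = N · v_2 = (-3, -1, -2, -5, 2)ᵀ.

Sanity check: (A − (0)·I) v_1 = (0, 0, 0, 0, 0)ᵀ = 0. ✓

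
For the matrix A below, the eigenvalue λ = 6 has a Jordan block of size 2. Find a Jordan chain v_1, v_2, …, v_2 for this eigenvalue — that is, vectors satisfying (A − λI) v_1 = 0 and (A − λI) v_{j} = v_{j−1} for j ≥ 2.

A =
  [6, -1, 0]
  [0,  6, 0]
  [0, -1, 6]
A Jordan chain for λ = 6 of length 2:
v_1 = (-1, 0, -1)ᵀ
v_2 = (0, 1, 0)ᵀ

Let N = A − (6)·I. We want v_2 with N^2 v_2 = 0 but N^1 v_2 ≠ 0; then v_{j-1} := N · v_j for j = 2, …, 2.

Pick v_2 = (0, 1, 0)ᵀ.
Then v_1 = N · v_2 = (-1, 0, -1)ᵀ.

Sanity check: (A − (6)·I) v_1 = (0, 0, 0)ᵀ = 0. ✓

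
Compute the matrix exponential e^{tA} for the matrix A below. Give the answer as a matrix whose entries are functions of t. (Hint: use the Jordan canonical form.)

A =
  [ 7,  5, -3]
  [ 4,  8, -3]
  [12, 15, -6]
e^{tA} =
  [4*t*exp(3*t) + exp(3*t), 5*t*exp(3*t), -3*t*exp(3*t)]
  [4*t*exp(3*t), 5*t*exp(3*t) + exp(3*t), -3*t*exp(3*t)]
  [12*t*exp(3*t), 15*t*exp(3*t), -9*t*exp(3*t) + exp(3*t)]

Strategy: write A = P · J · P⁻¹ where J is a Jordan canonical form, so e^{tA} = P · e^{tJ} · P⁻¹, and e^{tJ} can be computed block-by-block.

A has Jordan form
J =
  [3, 1, 0]
  [0, 3, 0]
  [0, 0, 3]
(up to reordering of blocks).

Per-block formulas:
  For a 2×2 Jordan block J_2(3): exp(t · J_2(3)) = e^(3t)·(I + t·N), where N is the 2×2 nilpotent shift.
  For a 1×1 block at λ = 3: exp(t · [3]) = [e^(3t)].

After assembling e^{tJ} and conjugating by P, we get:

e^{tA} =
  [4*t*exp(3*t) + exp(3*t), 5*t*exp(3*t), -3*t*exp(3*t)]
  [4*t*exp(3*t), 5*t*exp(3*t) + exp(3*t), -3*t*exp(3*t)]
  [12*t*exp(3*t), 15*t*exp(3*t), -9*t*exp(3*t) + exp(3*t)]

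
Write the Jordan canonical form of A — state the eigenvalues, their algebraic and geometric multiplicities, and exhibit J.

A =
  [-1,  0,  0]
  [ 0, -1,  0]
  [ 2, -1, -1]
J_2(-1) ⊕ J_1(-1)

The characteristic polynomial is
  det(x·I − A) = x^3 + 3*x^2 + 3*x + 1 = (x + 1)^3

Eigenvalues and multiplicities (the geometric multiplicity of λ is n − rank(A − λI), which equals the number of Jordan blocks for λ):
  λ = -1: algebraic multiplicity = 3, geometric multiplicity = 2

Determining the block sizes for each eigenvalue:
  λ = -1: 2 blocks summing to 3 forces exactly one block of size 2 and the rest size 1 → block sizes [2, 1]

Assembling the blocks gives a Jordan form
J =
  [-1,  1,  0]
  [ 0, -1,  0]
  [ 0,  0, -1]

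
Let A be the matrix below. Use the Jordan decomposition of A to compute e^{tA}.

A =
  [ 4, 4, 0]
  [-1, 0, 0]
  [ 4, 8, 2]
e^{tA} =
  [2*t*exp(2*t) + exp(2*t), 4*t*exp(2*t), 0]
  [-t*exp(2*t), -2*t*exp(2*t) + exp(2*t), 0]
  [4*t*exp(2*t), 8*t*exp(2*t), exp(2*t)]

Strategy: write A = P · J · P⁻¹ where J is a Jordan canonical form, so e^{tA} = P · e^{tJ} · P⁻¹, and e^{tJ} can be computed block-by-block.

A has Jordan form
J =
  [2, 1, 0]
  [0, 2, 0]
  [0, 0, 2]
(up to reordering of blocks).

Per-block formulas:
  For a 1×1 block at λ = 2: exp(t · [2]) = [e^(2t)].
  For a 2×2 Jordan block J_2(2): exp(t · J_2(2)) = e^(2t)·(I + t·N), where N is the 2×2 nilpotent shift.

After assembling e^{tJ} and conjugating by P, we get:

e^{tA} =
  [2*t*exp(2*t) + exp(2*t), 4*t*exp(2*t), 0]
  [-t*exp(2*t), -2*t*exp(2*t) + exp(2*t), 0]
  [4*t*exp(2*t), 8*t*exp(2*t), exp(2*t)]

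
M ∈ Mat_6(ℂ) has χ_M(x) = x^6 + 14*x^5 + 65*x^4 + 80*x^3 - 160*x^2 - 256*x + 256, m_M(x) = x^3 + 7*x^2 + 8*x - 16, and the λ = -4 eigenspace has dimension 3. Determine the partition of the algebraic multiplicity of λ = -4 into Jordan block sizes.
Block sizes for λ = -4: [2, 1, 1]

Step 1 — from the characteristic polynomial, algebraic multiplicity of λ = -4 is 4. From dim ker(M − (-4)·I) = 3, there are exactly 3 Jordan blocks for λ = -4.
Step 2 — from the minimal polynomial, the factor (x + 4)^2 tells us the largest block for λ = -4 has size 2.
Step 3 — with total size 4, 3 blocks, and largest block 2, the block sizes (in nonincreasing order) are [2, 1, 1].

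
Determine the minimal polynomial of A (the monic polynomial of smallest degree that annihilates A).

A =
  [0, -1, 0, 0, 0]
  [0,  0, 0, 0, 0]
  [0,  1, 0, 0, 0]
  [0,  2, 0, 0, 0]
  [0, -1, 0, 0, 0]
x^2

The characteristic polynomial is χ_A(x) = x^5, so the eigenvalues are known. The minimal polynomial is
  m_A(x) = Π_λ (x − λ)^{k_λ}
where k_λ is the size of the *largest* Jordan block for λ (equivalently, the smallest k with (A − λI)^k v = 0 for every generalised eigenvector v of λ).

  λ = 0: largest Jordan block has size 2, contributing (x − 0)^2

So m_A(x) = x^2 = x^2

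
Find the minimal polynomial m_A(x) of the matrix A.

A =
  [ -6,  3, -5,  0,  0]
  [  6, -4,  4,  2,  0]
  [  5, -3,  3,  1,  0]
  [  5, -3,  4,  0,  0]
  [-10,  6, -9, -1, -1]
x^4 + 7*x^3 + 15*x^2 + 13*x + 4

The characteristic polynomial is χ_A(x) = (x + 1)^4*(x + 4), so the eigenvalues are known. The minimal polynomial is
  m_A(x) = Π_λ (x − λ)^{k_λ}
where k_λ is the size of the *largest* Jordan block for λ (equivalently, the smallest k with (A − λI)^k v = 0 for every generalised eigenvector v of λ).

  λ = -4: largest Jordan block has size 1, contributing (x + 4)
  λ = -1: largest Jordan block has size 3, contributing (x + 1)^3

So m_A(x) = (x + 1)^3*(x + 4) = x^4 + 7*x^3 + 15*x^2 + 13*x + 4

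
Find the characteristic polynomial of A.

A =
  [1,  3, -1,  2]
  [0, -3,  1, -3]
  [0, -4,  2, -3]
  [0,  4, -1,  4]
x^4 - 4*x^3 + 6*x^2 - 4*x + 1

Expanding det(x·I − A) (e.g. by cofactor expansion or by noting that A is similar to its Jordan form J, which has the same characteristic polynomial as A) gives
  χ_A(x) = x^4 - 4*x^3 + 6*x^2 - 4*x + 1
which factors as (x - 1)^4. The eigenvalues (with algebraic multiplicities) are λ = 1 with multiplicity 4.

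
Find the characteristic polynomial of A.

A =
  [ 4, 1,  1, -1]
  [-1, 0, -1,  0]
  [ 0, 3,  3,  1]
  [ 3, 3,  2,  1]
x^4 - 8*x^3 + 24*x^2 - 32*x + 16

Expanding det(x·I − A) (e.g. by cofactor expansion or by noting that A is similar to its Jordan form J, which has the same characteristic polynomial as A) gives
  χ_A(x) = x^4 - 8*x^3 + 24*x^2 - 32*x + 16
which factors as (x - 2)^4. The eigenvalues (with algebraic multiplicities) are λ = 2 with multiplicity 4.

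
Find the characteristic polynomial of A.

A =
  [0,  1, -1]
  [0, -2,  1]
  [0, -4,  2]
x^3

Expanding det(x·I − A) (e.g. by cofactor expansion or by noting that A is similar to its Jordan form J, which has the same characteristic polynomial as A) gives
  χ_A(x) = x^3
which factors as x^3. The eigenvalues (with algebraic multiplicities) are λ = 0 with multiplicity 3.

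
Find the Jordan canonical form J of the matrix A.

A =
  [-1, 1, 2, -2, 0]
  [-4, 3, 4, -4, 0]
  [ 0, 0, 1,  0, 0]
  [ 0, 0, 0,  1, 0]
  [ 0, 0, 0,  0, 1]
J_2(1) ⊕ J_1(1) ⊕ J_1(1) ⊕ J_1(1)

The characteristic polynomial is
  det(x·I − A) = x^5 - 5*x^4 + 10*x^3 - 10*x^2 + 5*x - 1 = (x - 1)^5

Eigenvalues and multiplicities (the geometric multiplicity of λ is n − rank(A − λI), which equals the number of Jordan blocks for λ):
  λ = 1: algebraic multiplicity = 5, geometric multiplicity = 4

Determining the block sizes for each eigenvalue:
  λ = 1: 4 blocks summing to 5 forces exactly one block of size 2 and the rest size 1 → block sizes [2, 1, 1, 1]

Assembling the blocks gives a Jordan form
J =
  [1, 1, 0, 0, 0]
  [0, 1, 0, 0, 0]
  [0, 0, 1, 0, 0]
  [0, 0, 0, 1, 0]
  [0, 0, 0, 0, 1]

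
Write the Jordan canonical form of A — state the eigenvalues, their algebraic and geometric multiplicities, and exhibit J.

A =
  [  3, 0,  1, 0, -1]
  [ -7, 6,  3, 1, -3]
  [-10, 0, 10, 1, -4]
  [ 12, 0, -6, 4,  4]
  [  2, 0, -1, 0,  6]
J_1(5) ⊕ J_3(6) ⊕ J_1(6)

The characteristic polynomial is
  det(x·I − A) = x^5 - 29*x^4 + 336*x^3 - 1944*x^2 + 5616*x - 6480 = (x - 6)^4*(x - 5)

Eigenvalues and multiplicities (the geometric multiplicity of λ is n − rank(A − λI), which equals the number of Jordan blocks for λ):
  λ = 5: algebraic multiplicity = 1, geometric multiplicity = 1
  λ = 6: algebraic multiplicity = 4, geometric multiplicity = 2

Determining the block sizes for each eigenvalue:
  λ = 5: one block (gm = 1), so the single block has size am = 1 → block sizes [1]
  λ = 6: with am = 4 and gm = 2, the partition is not yet determined (e.g. several partitions of 4 into 2 parts exist). Let N = A − (6)·I. Computing rank(N^1) = 3, rank(N^2) = 2, rank(N^3) = 1; the number of blocks of size ≥ j is rank(N^{j−1}) − rank(N^j), giving [2, 1, 1]. So we have 1 block(s) of size 3, 1 block(s) of size 1 → block sizes [3, 1]

Assembling the blocks gives a Jordan form
J =
  [5, 0, 0, 0, 0]
  [0, 6, 1, 0, 0]
  [0, 0, 6, 1, 0]
  [0, 0, 0, 6, 0]
  [0, 0, 0, 0, 6]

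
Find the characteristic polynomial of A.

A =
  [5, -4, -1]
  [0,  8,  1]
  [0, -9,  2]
x^3 - 15*x^2 + 75*x - 125

Expanding det(x·I − A) (e.g. by cofactor expansion or by noting that A is similar to its Jordan form J, which has the same characteristic polynomial as A) gives
  χ_A(x) = x^3 - 15*x^2 + 75*x - 125
which factors as (x - 5)^3. The eigenvalues (with algebraic multiplicities) are λ = 5 with multiplicity 3.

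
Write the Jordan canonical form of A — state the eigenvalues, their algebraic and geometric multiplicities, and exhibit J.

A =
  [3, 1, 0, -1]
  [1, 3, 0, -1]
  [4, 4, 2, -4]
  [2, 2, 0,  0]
J_2(2) ⊕ J_1(2) ⊕ J_1(2)

The characteristic polynomial is
  det(x·I − A) = x^4 - 8*x^3 + 24*x^2 - 32*x + 16 = (x - 2)^4

Eigenvalues and multiplicities (the geometric multiplicity of λ is n − rank(A − λI), which equals the number of Jordan blocks for λ):
  λ = 2: algebraic multiplicity = 4, geometric multiplicity = 3

Determining the block sizes for each eigenvalue:
  λ = 2: 3 blocks summing to 4 forces exactly one block of size 2 and the rest size 1 → block sizes [2, 1, 1]

Assembling the blocks gives a Jordan form
J =
  [2, 1, 0, 0]
  [0, 2, 0, 0]
  [0, 0, 2, 0]
  [0, 0, 0, 2]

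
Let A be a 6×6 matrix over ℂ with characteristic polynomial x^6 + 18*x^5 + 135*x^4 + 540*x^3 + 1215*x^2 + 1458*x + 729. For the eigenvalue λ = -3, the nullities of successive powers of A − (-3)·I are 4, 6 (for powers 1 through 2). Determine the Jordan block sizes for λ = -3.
Block sizes for λ = -3: [2, 2, 1, 1]

From the dimensions of kernels of powers, the number of Jordan blocks of size at least j is d_j − d_{j−1} where d_j = dim ker(N^j) (with d_0 = 0). Computing the differences gives [4, 2].
The number of blocks of size exactly k is (#blocks of size ≥ k) − (#blocks of size ≥ k + 1), so the partition is: 2 block(s) of size 1, 2 block(s) of size 2.
In nonincreasing order the block sizes are [2, 2, 1, 1].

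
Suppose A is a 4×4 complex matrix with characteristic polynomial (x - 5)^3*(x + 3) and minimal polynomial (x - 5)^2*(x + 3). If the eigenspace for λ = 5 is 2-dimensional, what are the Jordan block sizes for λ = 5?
Block sizes for λ = 5: [2, 1]

Step 1 — from the characteristic polynomial, algebraic multiplicity of λ = 5 is 3. From dim ker(A − (5)·I) = 2, there are exactly 2 Jordan blocks for λ = 5.
Step 2 — from the minimal polynomial, the factor (x − 5)^2 tells us the largest block for λ = 5 has size 2.
Step 3 — with total size 3, 2 blocks, and largest block 2, the block sizes (in nonincreasing order) are [2, 1].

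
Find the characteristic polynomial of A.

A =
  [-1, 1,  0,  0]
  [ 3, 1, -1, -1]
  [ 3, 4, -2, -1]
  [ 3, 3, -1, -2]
x^4 + 4*x^3 + 6*x^2 + 4*x + 1

Expanding det(x·I − A) (e.g. by cofactor expansion or by noting that A is similar to its Jordan form J, which has the same characteristic polynomial as A) gives
  χ_A(x) = x^4 + 4*x^3 + 6*x^2 + 4*x + 1
which factors as (x + 1)^4. The eigenvalues (with algebraic multiplicities) are λ = -1 with multiplicity 4.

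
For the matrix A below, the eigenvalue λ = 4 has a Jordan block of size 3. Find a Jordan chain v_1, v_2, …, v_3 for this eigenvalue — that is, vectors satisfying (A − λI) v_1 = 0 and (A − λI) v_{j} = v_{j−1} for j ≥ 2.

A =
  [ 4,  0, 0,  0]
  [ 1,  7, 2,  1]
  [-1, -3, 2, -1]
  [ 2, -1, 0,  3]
A Jordan chain for λ = 4 of length 3:
v_1 = (0, 3, -3, -3)ᵀ
v_2 = (0, 1, -1, 2)ᵀ
v_3 = (1, 0, 0, 0)ᵀ

Let N = A − (4)·I. We want v_3 with N^3 v_3 = 0 but N^2 v_3 ≠ 0; then v_{j-1} := N · v_j for j = 3, …, 2.

Pick v_3 = (1, 0, 0, 0)ᵀ.
Then v_2 = N · v_3 = (0, 1, -1, 2)ᵀ.
Then v_1 = N · v_2 = (0, 3, -3, -3)ᵀ.

Sanity check: (A − (4)·I) v_1 = (0, 0, 0, 0)ᵀ = 0. ✓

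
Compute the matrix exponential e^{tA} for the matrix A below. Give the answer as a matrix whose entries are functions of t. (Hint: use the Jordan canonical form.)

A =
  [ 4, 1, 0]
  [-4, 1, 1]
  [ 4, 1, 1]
e^{tA} =
  [2*t*exp(2*t) + exp(2*t), t^2*exp(2*t)/2 + t*exp(2*t), t^2*exp(2*t)/2]
  [-4*t*exp(2*t), -t^2*exp(2*t) - t*exp(2*t) + exp(2*t), -t^2*exp(2*t) + t*exp(2*t)]
  [4*t*exp(2*t), t^2*exp(2*t) + t*exp(2*t), t^2*exp(2*t) - t*exp(2*t) + exp(2*t)]

Strategy: write A = P · J · P⁻¹ where J is a Jordan canonical form, so e^{tA} = P · e^{tJ} · P⁻¹, and e^{tJ} can be computed block-by-block.

A has Jordan form
J =
  [2, 1, 0]
  [0, 2, 1]
  [0, 0, 2]
(up to reordering of blocks).

Per-block formulas:
  For a 3×3 Jordan block J_3(2): exp(t · J_3(2)) = e^(2t)·(I + t·N + (t^2/2)·N^2), where N is the 3×3 nilpotent shift.

After assembling e^{tJ} and conjugating by P, we get:

e^{tA} =
  [2*t*exp(2*t) + exp(2*t), t^2*exp(2*t)/2 + t*exp(2*t), t^2*exp(2*t)/2]
  [-4*t*exp(2*t), -t^2*exp(2*t) - t*exp(2*t) + exp(2*t), -t^2*exp(2*t) + t*exp(2*t)]
  [4*t*exp(2*t), t^2*exp(2*t) + t*exp(2*t), t^2*exp(2*t) - t*exp(2*t) + exp(2*t)]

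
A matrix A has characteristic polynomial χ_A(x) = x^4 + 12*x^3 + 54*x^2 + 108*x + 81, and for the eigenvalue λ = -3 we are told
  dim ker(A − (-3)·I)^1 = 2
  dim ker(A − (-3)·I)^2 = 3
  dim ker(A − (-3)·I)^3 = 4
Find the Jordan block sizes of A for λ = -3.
Block sizes for λ = -3: [3, 1]

From the dimensions of kernels of powers, the number of Jordan blocks of size at least j is d_j − d_{j−1} where d_j = dim ker(N^j) (with d_0 = 0). Computing the differences gives [2, 1, 1].
The number of blocks of size exactly k is (#blocks of size ≥ k) − (#blocks of size ≥ k + 1), so the partition is: 1 block(s) of size 1, 1 block(s) of size 3.
In nonincreasing order the block sizes are [3, 1].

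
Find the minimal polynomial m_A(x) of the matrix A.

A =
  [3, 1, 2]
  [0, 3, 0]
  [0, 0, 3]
x^2 - 6*x + 9

The characteristic polynomial is χ_A(x) = (x - 3)^3, so the eigenvalues are known. The minimal polynomial is
  m_A(x) = Π_λ (x − λ)^{k_λ}
where k_λ is the size of the *largest* Jordan block for λ (equivalently, the smallest k with (A − λI)^k v = 0 for every generalised eigenvector v of λ).

  λ = 3: largest Jordan block has size 2, contributing (x − 3)^2

So m_A(x) = (x - 3)^2 = x^2 - 6*x + 9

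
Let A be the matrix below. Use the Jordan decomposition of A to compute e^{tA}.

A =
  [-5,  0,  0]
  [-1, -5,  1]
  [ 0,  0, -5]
e^{tA} =
  [exp(-5*t), 0, 0]
  [-t*exp(-5*t), exp(-5*t), t*exp(-5*t)]
  [0, 0, exp(-5*t)]

Strategy: write A = P · J · P⁻¹ where J is a Jordan canonical form, so e^{tA} = P · e^{tJ} · P⁻¹, and e^{tJ} can be computed block-by-block.

A has Jordan form
J =
  [-5,  1,  0]
  [ 0, -5,  0]
  [ 0,  0, -5]
(up to reordering of blocks).

Per-block formulas:
  For a 2×2 Jordan block J_2(-5): exp(t · J_2(-5)) = e^(-5t)·(I + t·N), where N is the 2×2 nilpotent shift.
  For a 1×1 block at λ = -5: exp(t · [-5]) = [e^(-5t)].

After assembling e^{tJ} and conjugating by P, we get:

e^{tA} =
  [exp(-5*t), 0, 0]
  [-t*exp(-5*t), exp(-5*t), t*exp(-5*t)]
  [0, 0, exp(-5*t)]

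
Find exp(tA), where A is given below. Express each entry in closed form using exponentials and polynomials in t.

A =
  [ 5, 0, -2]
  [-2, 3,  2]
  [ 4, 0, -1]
e^{tA} =
  [2*exp(3*t) - exp(t), 0, -exp(3*t) + exp(t)]
  [-exp(3*t) + exp(t), exp(3*t), exp(3*t) - exp(t)]
  [2*exp(3*t) - 2*exp(t), 0, -exp(3*t) + 2*exp(t)]

Strategy: write A = P · J · P⁻¹ where J is a Jordan canonical form, so e^{tA} = P · e^{tJ} · P⁻¹, and e^{tJ} can be computed block-by-block.

A has Jordan form
J =
  [1, 0, 0]
  [0, 3, 0]
  [0, 0, 3]
(up to reordering of blocks).

Per-block formulas:
  For a 1×1 block at λ = 3: exp(t · [3]) = [e^(3t)].
  For a 1×1 block at λ = 1: exp(t · [1]) = [e^(1t)].

After assembling e^{tJ} and conjugating by P, we get:

e^{tA} =
  [2*exp(3*t) - exp(t), 0, -exp(3*t) + exp(t)]
  [-exp(3*t) + exp(t), exp(3*t), exp(3*t) - exp(t)]
  [2*exp(3*t) - 2*exp(t), 0, -exp(3*t) + 2*exp(t)]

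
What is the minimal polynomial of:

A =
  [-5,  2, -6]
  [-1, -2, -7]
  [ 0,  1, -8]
x^3 + 15*x^2 + 75*x + 125

The characteristic polynomial is χ_A(x) = (x + 5)^3, so the eigenvalues are known. The minimal polynomial is
  m_A(x) = Π_λ (x − λ)^{k_λ}
where k_λ is the size of the *largest* Jordan block for λ (equivalently, the smallest k with (A − λI)^k v = 0 for every generalised eigenvector v of λ).

  λ = -5: largest Jordan block has size 3, contributing (x + 5)^3

So m_A(x) = (x + 5)^3 = x^3 + 15*x^2 + 75*x + 125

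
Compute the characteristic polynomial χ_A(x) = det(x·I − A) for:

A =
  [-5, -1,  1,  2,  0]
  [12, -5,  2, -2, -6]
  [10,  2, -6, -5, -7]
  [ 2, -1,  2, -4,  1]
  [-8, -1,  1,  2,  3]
x^5 + 17*x^4 + 90*x^3 + 50*x^2 - 875*x - 1875

Expanding det(x·I − A) (e.g. by cofactor expansion or by noting that A is similar to its Jordan form J, which has the same characteristic polynomial as A) gives
  χ_A(x) = x^5 + 17*x^4 + 90*x^3 + 50*x^2 - 875*x - 1875
which factors as (x - 3)*(x + 5)^4. The eigenvalues (with algebraic multiplicities) are λ = -5 with multiplicity 4, λ = 3 with multiplicity 1.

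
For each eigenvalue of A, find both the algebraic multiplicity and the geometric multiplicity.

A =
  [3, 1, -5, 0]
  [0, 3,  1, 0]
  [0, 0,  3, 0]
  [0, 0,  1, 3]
λ = 3: alg = 4, geom = 2

Step 1 — factor the characteristic polynomial to read off the algebraic multiplicities:
  χ_A(x) = (x - 3)^4

Step 2 — compute geometric multiplicities via the rank-nullity identity g(λ) = n − rank(A − λI):
  rank(A − (3)·I) = 2, so dim ker(A − (3)·I) = n − 2 = 2

Summary:
  λ = 3: algebraic multiplicity = 4, geometric multiplicity = 2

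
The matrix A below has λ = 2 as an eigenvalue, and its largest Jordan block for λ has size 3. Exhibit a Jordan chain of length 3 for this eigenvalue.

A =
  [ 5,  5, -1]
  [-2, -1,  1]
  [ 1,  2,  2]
A Jordan chain for λ = 2 of length 3:
v_1 = (-2, 1, -1)ᵀ
v_2 = (3, -2, 1)ᵀ
v_3 = (1, 0, 0)ᵀ

Let N = A − (2)·I. We want v_3 with N^3 v_3 = 0 but N^2 v_3 ≠ 0; then v_{j-1} := N · v_j for j = 3, …, 2.

Pick v_3 = (1, 0, 0)ᵀ.
Then v_2 = N · v_3 = (3, -2, 1)ᵀ.
Then v_1 = N · v_2 = (-2, 1, -1)ᵀ.

Sanity check: (A − (2)·I) v_1 = (0, 0, 0)ᵀ = 0. ✓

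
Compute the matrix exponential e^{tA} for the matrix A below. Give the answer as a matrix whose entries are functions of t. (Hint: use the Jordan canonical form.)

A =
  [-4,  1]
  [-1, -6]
e^{tA} =
  [t*exp(-5*t) + exp(-5*t), t*exp(-5*t)]
  [-t*exp(-5*t), -t*exp(-5*t) + exp(-5*t)]

Strategy: write A = P · J · P⁻¹ where J is a Jordan canonical form, so e^{tA} = P · e^{tJ} · P⁻¹, and e^{tJ} can be computed block-by-block.

A has Jordan form
J =
  [-5,  1]
  [ 0, -5]
(up to reordering of blocks).

Per-block formulas:
  For a 2×2 Jordan block J_2(-5): exp(t · J_2(-5)) = e^(-5t)·(I + t·N), where N is the 2×2 nilpotent shift.

After assembling e^{tJ} and conjugating by P, we get:

e^{tA} =
  [t*exp(-5*t) + exp(-5*t), t*exp(-5*t)]
  [-t*exp(-5*t), -t*exp(-5*t) + exp(-5*t)]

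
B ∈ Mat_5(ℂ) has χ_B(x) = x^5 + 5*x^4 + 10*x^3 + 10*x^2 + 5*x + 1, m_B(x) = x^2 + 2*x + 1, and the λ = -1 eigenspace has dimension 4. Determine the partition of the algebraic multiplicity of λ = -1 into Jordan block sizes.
Block sizes for λ = -1: [2, 1, 1, 1]

Step 1 — from the characteristic polynomial, algebraic multiplicity of λ = -1 is 5. From dim ker(B − (-1)·I) = 4, there are exactly 4 Jordan blocks for λ = -1.
Step 2 — from the minimal polynomial, the factor (x + 1)^2 tells us the largest block for λ = -1 has size 2.
Step 3 — with total size 5, 4 blocks, and largest block 2, the block sizes (in nonincreasing order) are [2, 1, 1, 1].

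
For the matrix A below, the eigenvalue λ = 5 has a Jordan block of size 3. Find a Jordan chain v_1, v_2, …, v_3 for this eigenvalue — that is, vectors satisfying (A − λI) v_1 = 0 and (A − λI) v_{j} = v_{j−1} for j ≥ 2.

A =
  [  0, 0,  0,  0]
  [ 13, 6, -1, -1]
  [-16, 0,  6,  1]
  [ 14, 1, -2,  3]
A Jordan chain for λ = 5 of length 3:
v_1 = (0, 0, 1, -1)ᵀ
v_2 = (0, 1, 0, 1)ᵀ
v_3 = (0, 1, 0, 0)ᵀ

Let N = A − (5)·I. We want v_3 with N^3 v_3 = 0 but N^2 v_3 ≠ 0; then v_{j-1} := N · v_j for j = 3, …, 2.

Pick v_3 = (0, 1, 0, 0)ᵀ.
Then v_2 = N · v_3 = (0, 1, 0, 1)ᵀ.
Then v_1 = N · v_2 = (0, 0, 1, -1)ᵀ.

Sanity check: (A − (5)·I) v_1 = (0, 0, 0, 0)ᵀ = 0. ✓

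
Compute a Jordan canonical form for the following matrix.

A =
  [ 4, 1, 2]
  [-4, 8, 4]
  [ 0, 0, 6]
J_2(6) ⊕ J_1(6)

The characteristic polynomial is
  det(x·I − A) = x^3 - 18*x^2 + 108*x - 216 = (x - 6)^3

Eigenvalues and multiplicities (the geometric multiplicity of λ is n − rank(A − λI), which equals the number of Jordan blocks for λ):
  λ = 6: algebraic multiplicity = 3, geometric multiplicity = 2

Determining the block sizes for each eigenvalue:
  λ = 6: 2 blocks summing to 3 forces exactly one block of size 2 and the rest size 1 → block sizes [2, 1]

Assembling the blocks gives a Jordan form
J =
  [6, 1, 0]
  [0, 6, 0]
  [0, 0, 6]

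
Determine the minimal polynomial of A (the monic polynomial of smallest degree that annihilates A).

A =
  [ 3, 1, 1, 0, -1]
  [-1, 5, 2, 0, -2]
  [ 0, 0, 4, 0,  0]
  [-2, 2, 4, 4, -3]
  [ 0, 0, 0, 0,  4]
x^3 - 12*x^2 + 48*x - 64

The characteristic polynomial is χ_A(x) = (x - 4)^5, so the eigenvalues are known. The minimal polynomial is
  m_A(x) = Π_λ (x − λ)^{k_λ}
where k_λ is the size of the *largest* Jordan block for λ (equivalently, the smallest k with (A − λI)^k v = 0 for every generalised eigenvector v of λ).

  λ = 4: largest Jordan block has size 3, contributing (x − 4)^3

So m_A(x) = (x - 4)^3 = x^3 - 12*x^2 + 48*x - 64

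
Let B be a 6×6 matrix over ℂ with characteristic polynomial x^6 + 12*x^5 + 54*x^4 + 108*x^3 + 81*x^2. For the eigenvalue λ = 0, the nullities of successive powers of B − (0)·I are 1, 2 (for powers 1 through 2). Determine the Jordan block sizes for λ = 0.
Block sizes for λ = 0: [2]

From the dimensions of kernels of powers, the number of Jordan blocks of size at least j is d_j − d_{j−1} where d_j = dim ker(N^j) (with d_0 = 0). Computing the differences gives [1, 1].
The number of blocks of size exactly k is (#blocks of size ≥ k) − (#blocks of size ≥ k + 1), so the partition is: 1 block(s) of size 2.
In nonincreasing order the block sizes are [2].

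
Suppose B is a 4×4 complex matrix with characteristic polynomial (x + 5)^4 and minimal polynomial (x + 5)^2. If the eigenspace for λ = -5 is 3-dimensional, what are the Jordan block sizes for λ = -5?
Block sizes for λ = -5: [2, 1, 1]

Step 1 — from the characteristic polynomial, algebraic multiplicity of λ = -5 is 4. From dim ker(B − (-5)·I) = 3, there are exactly 3 Jordan blocks for λ = -5.
Step 2 — from the minimal polynomial, the factor (x + 5)^2 tells us the largest block for λ = -5 has size 2.
Step 3 — with total size 4, 3 blocks, and largest block 2, the block sizes (in nonincreasing order) are [2, 1, 1].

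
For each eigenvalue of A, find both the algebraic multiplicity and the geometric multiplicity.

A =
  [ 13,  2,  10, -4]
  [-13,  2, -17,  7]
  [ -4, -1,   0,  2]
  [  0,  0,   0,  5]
λ = 5: alg = 4, geom = 2

Step 1 — factor the characteristic polynomial to read off the algebraic multiplicities:
  χ_A(x) = (x - 5)^4

Step 2 — compute geometric multiplicities via the rank-nullity identity g(λ) = n − rank(A − λI):
  rank(A − (5)·I) = 2, so dim ker(A − (5)·I) = n − 2 = 2

Summary:
  λ = 5: algebraic multiplicity = 4, geometric multiplicity = 2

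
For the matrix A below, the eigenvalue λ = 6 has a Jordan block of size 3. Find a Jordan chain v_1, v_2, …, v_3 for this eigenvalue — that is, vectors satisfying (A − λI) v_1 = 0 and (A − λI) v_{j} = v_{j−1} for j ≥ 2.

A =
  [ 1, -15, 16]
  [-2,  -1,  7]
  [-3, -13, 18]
A Jordan chain for λ = 6 of length 3:
v_1 = (7, 3, 5)ᵀ
v_2 = (-5, -2, -3)ᵀ
v_3 = (1, 0, 0)ᵀ

Let N = A − (6)·I. We want v_3 with N^3 v_3 = 0 but N^2 v_3 ≠ 0; then v_{j-1} := N · v_j for j = 3, …, 2.

Pick v_3 = (1, 0, 0)ᵀ.
Then v_2 = N · v_3 = (-5, -2, -3)ᵀ.
Then v_1 = N · v_2 = (7, 3, 5)ᵀ.

Sanity check: (A − (6)·I) v_1 = (0, 0, 0)ᵀ = 0. ✓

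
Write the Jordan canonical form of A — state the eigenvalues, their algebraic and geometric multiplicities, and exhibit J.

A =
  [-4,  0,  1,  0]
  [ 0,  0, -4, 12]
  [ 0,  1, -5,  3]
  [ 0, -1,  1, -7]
J_3(-4) ⊕ J_1(-4)

The characteristic polynomial is
  det(x·I − A) = x^4 + 16*x^3 + 96*x^2 + 256*x + 256 = (x + 4)^4

Eigenvalues and multiplicities (the geometric multiplicity of λ is n − rank(A − λI), which equals the number of Jordan blocks for λ):
  λ = -4: algebraic multiplicity = 4, geometric multiplicity = 2

Determining the block sizes for each eigenvalue:
  λ = -4: with am = 4 and gm = 2, the partition is not yet determined (e.g. several partitions of 4 into 2 parts exist). Let N = A − (-4)·I. Computing rank(N^1) = 2, rank(N^2) = 1, rank(N^3) = 0; the number of blocks of size ≥ j is rank(N^{j−1}) − rank(N^j), giving [2, 1, 1]. So we have 1 block(s) of size 3, 1 block(s) of size 1 → block sizes [3, 1]

Assembling the blocks gives a Jordan form
J =
  [-4,  1,  0,  0]
  [ 0, -4,  1,  0]
  [ 0,  0, -4,  0]
  [ 0,  0,  0, -4]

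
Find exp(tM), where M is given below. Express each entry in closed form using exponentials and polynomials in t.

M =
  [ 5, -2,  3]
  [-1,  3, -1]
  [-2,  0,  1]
e^{tM} =
  [2*t*exp(3*t) + exp(3*t), -2*t^2*exp(3*t) - 2*t*exp(3*t), t^2*exp(3*t) + 3*t*exp(3*t)]
  [-t*exp(3*t), t^2*exp(3*t) + exp(3*t), -t^2*exp(3*t)/2 - t*exp(3*t)]
  [-2*t*exp(3*t), 2*t^2*exp(3*t), -t^2*exp(3*t) - 2*t*exp(3*t) + exp(3*t)]

Strategy: write M = P · J · P⁻¹ where J is a Jordan canonical form, so e^{tM} = P · e^{tJ} · P⁻¹, and e^{tJ} can be computed block-by-block.

M has Jordan form
J =
  [3, 1, 0]
  [0, 3, 1]
  [0, 0, 3]
(up to reordering of blocks).

Per-block formulas:
  For a 3×3 Jordan block J_3(3): exp(t · J_3(3)) = e^(3t)·(I + t·N + (t^2/2)·N^2), where N is the 3×3 nilpotent shift.

After assembling e^{tJ} and conjugating by P, we get:

e^{tM} =
  [2*t*exp(3*t) + exp(3*t), -2*t^2*exp(3*t) - 2*t*exp(3*t), t^2*exp(3*t) + 3*t*exp(3*t)]
  [-t*exp(3*t), t^2*exp(3*t) + exp(3*t), -t^2*exp(3*t)/2 - t*exp(3*t)]
  [-2*t*exp(3*t), 2*t^2*exp(3*t), -t^2*exp(3*t) - 2*t*exp(3*t) + exp(3*t)]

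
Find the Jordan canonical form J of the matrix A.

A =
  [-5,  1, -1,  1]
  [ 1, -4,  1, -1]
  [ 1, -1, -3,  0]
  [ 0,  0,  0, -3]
J_3(-4) ⊕ J_1(-3)

The characteristic polynomial is
  det(x·I − A) = x^4 + 15*x^3 + 84*x^2 + 208*x + 192 = (x + 3)*(x + 4)^3

Eigenvalues and multiplicities (the geometric multiplicity of λ is n − rank(A − λI), which equals the number of Jordan blocks for λ):
  λ = -4: algebraic multiplicity = 3, geometric multiplicity = 1
  λ = -3: algebraic multiplicity = 1, geometric multiplicity = 1

Determining the block sizes for each eigenvalue:
  λ = -4: one block (gm = 1), so the single block has size am = 3 → block sizes [3]
  λ = -3: one block (gm = 1), so the single block has size am = 1 → block sizes [1]

Assembling the blocks gives a Jordan form
J =
  [-4,  1,  0,  0]
  [ 0, -4,  1,  0]
  [ 0,  0, -4,  0]
  [ 0,  0,  0, -3]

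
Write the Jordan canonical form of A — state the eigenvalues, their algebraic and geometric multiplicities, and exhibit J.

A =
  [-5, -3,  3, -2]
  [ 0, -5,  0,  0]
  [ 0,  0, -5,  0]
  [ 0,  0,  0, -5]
J_2(-5) ⊕ J_1(-5) ⊕ J_1(-5)

The characteristic polynomial is
  det(x·I − A) = x^4 + 20*x^3 + 150*x^2 + 500*x + 625 = (x + 5)^4

Eigenvalues and multiplicities (the geometric multiplicity of λ is n − rank(A − λI), which equals the number of Jordan blocks for λ):
  λ = -5: algebraic multiplicity = 4, geometric multiplicity = 3

Determining the block sizes for each eigenvalue:
  λ = -5: 3 blocks summing to 4 forces exactly one block of size 2 and the rest size 1 → block sizes [2, 1, 1]

Assembling the blocks gives a Jordan form
J =
  [-5,  1,  0,  0]
  [ 0, -5,  0,  0]
  [ 0,  0, -5,  0]
  [ 0,  0,  0, -5]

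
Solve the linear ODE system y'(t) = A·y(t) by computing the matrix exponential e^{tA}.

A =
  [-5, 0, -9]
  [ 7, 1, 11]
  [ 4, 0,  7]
e^{tA} =
  [-6*t*exp(t) + exp(t), 0, -9*t*exp(t)]
  [t^2*exp(t) + 7*t*exp(t), exp(t), 3*t^2*exp(t)/2 + 11*t*exp(t)]
  [4*t*exp(t), 0, 6*t*exp(t) + exp(t)]

Strategy: write A = P · J · P⁻¹ where J is a Jordan canonical form, so e^{tA} = P · e^{tJ} · P⁻¹, and e^{tJ} can be computed block-by-block.

A has Jordan form
J =
  [1, 1, 0]
  [0, 1, 1]
  [0, 0, 1]
(up to reordering of blocks).

Per-block formulas:
  For a 3×3 Jordan block J_3(1): exp(t · J_3(1)) = e^(1t)·(I + t·N + (t^2/2)·N^2), where N is the 3×3 nilpotent shift.

After assembling e^{tJ} and conjugating by P, we get:

e^{tA} =
  [-6*t*exp(t) + exp(t), 0, -9*t*exp(t)]
  [t^2*exp(t) + 7*t*exp(t), exp(t), 3*t^2*exp(t)/2 + 11*t*exp(t)]
  [4*t*exp(t), 0, 6*t*exp(t) + exp(t)]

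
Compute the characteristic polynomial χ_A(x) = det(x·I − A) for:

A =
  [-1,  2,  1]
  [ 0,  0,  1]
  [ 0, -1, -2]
x^3 + 3*x^2 + 3*x + 1

Expanding det(x·I − A) (e.g. by cofactor expansion or by noting that A is similar to its Jordan form J, which has the same characteristic polynomial as A) gives
  χ_A(x) = x^3 + 3*x^2 + 3*x + 1
which factors as (x + 1)^3. The eigenvalues (with algebraic multiplicities) are λ = -1 with multiplicity 3.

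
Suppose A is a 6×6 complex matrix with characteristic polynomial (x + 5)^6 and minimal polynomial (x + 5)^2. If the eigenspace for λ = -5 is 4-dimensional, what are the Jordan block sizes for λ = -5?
Block sizes for λ = -5: [2, 2, 1, 1]

Step 1 — from the characteristic polynomial, algebraic multiplicity of λ = -5 is 6. From dim ker(A − (-5)·I) = 4, there are exactly 4 Jordan blocks for λ = -5.
Step 2 — from the minimal polynomial, the factor (x + 5)^2 tells us the largest block for λ = -5 has size 2.
Step 3 — with total size 6, 4 blocks, and largest block 2, the block sizes (in nonincreasing order) are [2, 2, 1, 1].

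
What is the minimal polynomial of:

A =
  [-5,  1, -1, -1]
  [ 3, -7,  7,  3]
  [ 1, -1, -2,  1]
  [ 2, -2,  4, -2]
x^3 + 12*x^2 + 48*x + 64

The characteristic polynomial is χ_A(x) = (x + 4)^4, so the eigenvalues are known. The minimal polynomial is
  m_A(x) = Π_λ (x − λ)^{k_λ}
where k_λ is the size of the *largest* Jordan block for λ (equivalently, the smallest k with (A − λI)^k v = 0 for every generalised eigenvector v of λ).

  λ = -4: largest Jordan block has size 3, contributing (x + 4)^3

So m_A(x) = (x + 4)^3 = x^3 + 12*x^2 + 48*x + 64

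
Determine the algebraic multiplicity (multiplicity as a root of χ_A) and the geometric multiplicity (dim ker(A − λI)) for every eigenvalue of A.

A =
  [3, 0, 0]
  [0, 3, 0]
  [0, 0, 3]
λ = 3: alg = 3, geom = 3

Step 1 — factor the characteristic polynomial to read off the algebraic multiplicities:
  χ_A(x) = (x - 3)^3

Step 2 — compute geometric multiplicities via the rank-nullity identity g(λ) = n − rank(A − λI):
  rank(A − (3)·I) = 0, so dim ker(A − (3)·I) = n − 0 = 3

Summary:
  λ = 3: algebraic multiplicity = 3, geometric multiplicity = 3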